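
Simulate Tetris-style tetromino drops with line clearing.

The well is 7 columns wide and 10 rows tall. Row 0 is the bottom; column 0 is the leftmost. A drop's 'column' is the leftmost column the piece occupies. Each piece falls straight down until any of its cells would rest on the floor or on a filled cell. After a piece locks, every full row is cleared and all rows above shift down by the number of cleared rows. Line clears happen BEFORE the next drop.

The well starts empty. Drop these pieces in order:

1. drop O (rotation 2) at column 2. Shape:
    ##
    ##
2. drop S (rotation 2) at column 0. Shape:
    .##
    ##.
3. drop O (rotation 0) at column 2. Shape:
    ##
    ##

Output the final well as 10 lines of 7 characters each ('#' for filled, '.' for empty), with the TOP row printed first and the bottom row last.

Answer: .......
.......
.......
.......
.......
..##...
..##...
.##....
####...
..##...

Derivation:
Drop 1: O rot2 at col 2 lands with bottom-row=0; cleared 0 line(s) (total 0); column heights now [0 0 2 2 0 0 0], max=2
Drop 2: S rot2 at col 0 lands with bottom-row=1; cleared 0 line(s) (total 0); column heights now [2 3 3 2 0 0 0], max=3
Drop 3: O rot0 at col 2 lands with bottom-row=3; cleared 0 line(s) (total 0); column heights now [2 3 5 5 0 0 0], max=5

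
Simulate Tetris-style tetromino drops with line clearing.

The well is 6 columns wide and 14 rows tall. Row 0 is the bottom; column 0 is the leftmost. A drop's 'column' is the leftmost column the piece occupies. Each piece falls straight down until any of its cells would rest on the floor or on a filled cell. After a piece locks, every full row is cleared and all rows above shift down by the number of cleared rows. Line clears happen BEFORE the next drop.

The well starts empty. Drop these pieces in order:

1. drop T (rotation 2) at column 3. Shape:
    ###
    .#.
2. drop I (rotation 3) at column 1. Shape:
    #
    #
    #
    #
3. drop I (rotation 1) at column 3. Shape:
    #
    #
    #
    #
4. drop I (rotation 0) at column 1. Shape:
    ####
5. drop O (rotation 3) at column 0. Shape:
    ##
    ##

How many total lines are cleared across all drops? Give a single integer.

Drop 1: T rot2 at col 3 lands with bottom-row=0; cleared 0 line(s) (total 0); column heights now [0 0 0 2 2 2], max=2
Drop 2: I rot3 at col 1 lands with bottom-row=0; cleared 0 line(s) (total 0); column heights now [0 4 0 2 2 2], max=4
Drop 3: I rot1 at col 3 lands with bottom-row=2; cleared 0 line(s) (total 0); column heights now [0 4 0 6 2 2], max=6
Drop 4: I rot0 at col 1 lands with bottom-row=6; cleared 0 line(s) (total 0); column heights now [0 7 7 7 7 2], max=7
Drop 5: O rot3 at col 0 lands with bottom-row=7; cleared 0 line(s) (total 0); column heights now [9 9 7 7 7 2], max=9

Answer: 0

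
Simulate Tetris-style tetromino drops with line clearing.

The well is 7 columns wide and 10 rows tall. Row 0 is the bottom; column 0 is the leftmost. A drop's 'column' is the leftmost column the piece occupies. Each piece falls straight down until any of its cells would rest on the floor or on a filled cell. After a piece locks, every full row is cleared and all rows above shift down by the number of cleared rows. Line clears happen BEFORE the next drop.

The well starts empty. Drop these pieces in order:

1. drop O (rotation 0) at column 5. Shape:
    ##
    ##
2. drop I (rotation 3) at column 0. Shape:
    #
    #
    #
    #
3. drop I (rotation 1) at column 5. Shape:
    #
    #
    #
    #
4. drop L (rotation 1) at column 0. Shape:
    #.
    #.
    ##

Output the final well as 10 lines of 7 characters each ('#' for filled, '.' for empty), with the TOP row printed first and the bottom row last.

Drop 1: O rot0 at col 5 lands with bottom-row=0; cleared 0 line(s) (total 0); column heights now [0 0 0 0 0 2 2], max=2
Drop 2: I rot3 at col 0 lands with bottom-row=0; cleared 0 line(s) (total 0); column heights now [4 0 0 0 0 2 2], max=4
Drop 3: I rot1 at col 5 lands with bottom-row=2; cleared 0 line(s) (total 0); column heights now [4 0 0 0 0 6 2], max=6
Drop 4: L rot1 at col 0 lands with bottom-row=4; cleared 0 line(s) (total 0); column heights now [7 5 0 0 0 6 2], max=7

Answer: .......
.......
.......
#......
#....#.
##...#.
#....#.
#....#.
#....##
#....##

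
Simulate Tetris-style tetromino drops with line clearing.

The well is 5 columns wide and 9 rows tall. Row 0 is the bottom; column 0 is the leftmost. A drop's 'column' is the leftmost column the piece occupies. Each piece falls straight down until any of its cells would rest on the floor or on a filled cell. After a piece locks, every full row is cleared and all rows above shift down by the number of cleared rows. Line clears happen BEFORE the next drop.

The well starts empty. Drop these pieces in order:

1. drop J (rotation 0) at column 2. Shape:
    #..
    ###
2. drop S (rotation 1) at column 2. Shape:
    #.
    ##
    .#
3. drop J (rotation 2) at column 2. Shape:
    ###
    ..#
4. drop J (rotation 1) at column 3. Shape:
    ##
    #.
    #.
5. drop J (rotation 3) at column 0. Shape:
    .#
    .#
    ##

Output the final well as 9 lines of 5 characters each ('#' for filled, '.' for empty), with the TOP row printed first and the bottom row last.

Answer: .....
.....
...##
...#.
...#.
..###
..#.#
.###.
.###.

Derivation:
Drop 1: J rot0 at col 2 lands with bottom-row=0; cleared 0 line(s) (total 0); column heights now [0 0 2 1 1], max=2
Drop 2: S rot1 at col 2 lands with bottom-row=1; cleared 0 line(s) (total 0); column heights now [0 0 4 3 1], max=4
Drop 3: J rot2 at col 2 lands with bottom-row=3; cleared 0 line(s) (total 0); column heights now [0 0 5 5 5], max=5
Drop 4: J rot1 at col 3 lands with bottom-row=5; cleared 0 line(s) (total 0); column heights now [0 0 5 8 8], max=8
Drop 5: J rot3 at col 0 lands with bottom-row=0; cleared 1 line(s) (total 1); column heights now [0 2 4 7 7], max=7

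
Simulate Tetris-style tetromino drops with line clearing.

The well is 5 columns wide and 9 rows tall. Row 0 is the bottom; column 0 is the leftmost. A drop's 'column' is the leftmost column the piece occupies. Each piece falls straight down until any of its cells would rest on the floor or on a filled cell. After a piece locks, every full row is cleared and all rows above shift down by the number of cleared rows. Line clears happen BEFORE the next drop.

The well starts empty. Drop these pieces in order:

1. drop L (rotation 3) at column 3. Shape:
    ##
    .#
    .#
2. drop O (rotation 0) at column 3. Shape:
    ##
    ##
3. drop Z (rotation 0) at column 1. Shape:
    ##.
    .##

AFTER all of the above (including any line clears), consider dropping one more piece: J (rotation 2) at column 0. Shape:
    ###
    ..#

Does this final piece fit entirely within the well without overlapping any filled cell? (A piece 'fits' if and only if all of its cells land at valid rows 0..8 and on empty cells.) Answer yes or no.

Drop 1: L rot3 at col 3 lands with bottom-row=0; cleared 0 line(s) (total 0); column heights now [0 0 0 3 3], max=3
Drop 2: O rot0 at col 3 lands with bottom-row=3; cleared 0 line(s) (total 0); column heights now [0 0 0 5 5], max=5
Drop 3: Z rot0 at col 1 lands with bottom-row=5; cleared 0 line(s) (total 0); column heights now [0 7 7 6 5], max=7
Test piece J rot2 at col 0 (width 3): heights before test = [0 7 7 6 5]; fits = True

Answer: yes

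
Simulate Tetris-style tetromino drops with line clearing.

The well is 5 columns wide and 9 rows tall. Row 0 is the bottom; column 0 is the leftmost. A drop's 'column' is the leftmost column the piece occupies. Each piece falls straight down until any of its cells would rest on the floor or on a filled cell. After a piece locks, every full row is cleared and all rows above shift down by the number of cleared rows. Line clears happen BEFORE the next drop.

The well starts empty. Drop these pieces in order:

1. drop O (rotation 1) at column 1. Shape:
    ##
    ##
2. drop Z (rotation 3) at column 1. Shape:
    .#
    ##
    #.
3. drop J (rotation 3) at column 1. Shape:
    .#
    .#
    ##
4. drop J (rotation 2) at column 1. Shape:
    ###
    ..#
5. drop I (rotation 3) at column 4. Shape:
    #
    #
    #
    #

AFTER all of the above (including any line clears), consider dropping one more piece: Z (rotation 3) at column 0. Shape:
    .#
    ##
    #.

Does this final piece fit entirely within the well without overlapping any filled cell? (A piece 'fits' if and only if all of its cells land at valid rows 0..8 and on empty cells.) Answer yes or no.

Drop 1: O rot1 at col 1 lands with bottom-row=0; cleared 0 line(s) (total 0); column heights now [0 2 2 0 0], max=2
Drop 2: Z rot3 at col 1 lands with bottom-row=2; cleared 0 line(s) (total 0); column heights now [0 4 5 0 0], max=5
Drop 3: J rot3 at col 1 lands with bottom-row=5; cleared 0 line(s) (total 0); column heights now [0 6 8 0 0], max=8
Drop 4: J rot2 at col 1 lands with bottom-row=7; cleared 0 line(s) (total 0); column heights now [0 9 9 9 0], max=9
Drop 5: I rot3 at col 4 lands with bottom-row=0; cleared 0 line(s) (total 0); column heights now [0 9 9 9 4], max=9
Test piece Z rot3 at col 0 (width 2): heights before test = [0 9 9 9 4]; fits = False

Answer: no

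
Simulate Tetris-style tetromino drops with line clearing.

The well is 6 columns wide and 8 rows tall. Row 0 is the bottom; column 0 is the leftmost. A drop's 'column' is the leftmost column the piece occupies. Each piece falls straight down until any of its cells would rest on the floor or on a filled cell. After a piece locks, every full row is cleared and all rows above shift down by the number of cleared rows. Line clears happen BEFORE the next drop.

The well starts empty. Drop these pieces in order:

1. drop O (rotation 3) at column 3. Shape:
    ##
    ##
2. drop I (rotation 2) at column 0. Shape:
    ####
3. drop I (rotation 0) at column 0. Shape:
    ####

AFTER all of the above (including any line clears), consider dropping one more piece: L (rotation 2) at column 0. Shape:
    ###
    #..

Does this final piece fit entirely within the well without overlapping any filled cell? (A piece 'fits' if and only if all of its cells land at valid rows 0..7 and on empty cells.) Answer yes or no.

Drop 1: O rot3 at col 3 lands with bottom-row=0; cleared 0 line(s) (total 0); column heights now [0 0 0 2 2 0], max=2
Drop 2: I rot2 at col 0 lands with bottom-row=2; cleared 0 line(s) (total 0); column heights now [3 3 3 3 2 0], max=3
Drop 3: I rot0 at col 0 lands with bottom-row=3; cleared 0 line(s) (total 0); column heights now [4 4 4 4 2 0], max=4
Test piece L rot2 at col 0 (width 3): heights before test = [4 4 4 4 2 0]; fits = True

Answer: yes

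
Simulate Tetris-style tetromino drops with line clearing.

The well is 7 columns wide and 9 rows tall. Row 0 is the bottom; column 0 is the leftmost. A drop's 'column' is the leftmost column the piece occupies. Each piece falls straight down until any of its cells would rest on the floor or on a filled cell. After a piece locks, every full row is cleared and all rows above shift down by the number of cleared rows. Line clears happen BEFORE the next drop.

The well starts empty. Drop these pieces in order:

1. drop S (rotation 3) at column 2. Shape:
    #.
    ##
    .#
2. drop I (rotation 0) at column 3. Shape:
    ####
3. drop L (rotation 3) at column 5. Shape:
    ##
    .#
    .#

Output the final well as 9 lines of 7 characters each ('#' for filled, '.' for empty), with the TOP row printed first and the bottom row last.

Answer: .......
.......
.......
.....##
......#
......#
..#####
..##...
...#...

Derivation:
Drop 1: S rot3 at col 2 lands with bottom-row=0; cleared 0 line(s) (total 0); column heights now [0 0 3 2 0 0 0], max=3
Drop 2: I rot0 at col 3 lands with bottom-row=2; cleared 0 line(s) (total 0); column heights now [0 0 3 3 3 3 3], max=3
Drop 3: L rot3 at col 5 lands with bottom-row=3; cleared 0 line(s) (total 0); column heights now [0 0 3 3 3 6 6], max=6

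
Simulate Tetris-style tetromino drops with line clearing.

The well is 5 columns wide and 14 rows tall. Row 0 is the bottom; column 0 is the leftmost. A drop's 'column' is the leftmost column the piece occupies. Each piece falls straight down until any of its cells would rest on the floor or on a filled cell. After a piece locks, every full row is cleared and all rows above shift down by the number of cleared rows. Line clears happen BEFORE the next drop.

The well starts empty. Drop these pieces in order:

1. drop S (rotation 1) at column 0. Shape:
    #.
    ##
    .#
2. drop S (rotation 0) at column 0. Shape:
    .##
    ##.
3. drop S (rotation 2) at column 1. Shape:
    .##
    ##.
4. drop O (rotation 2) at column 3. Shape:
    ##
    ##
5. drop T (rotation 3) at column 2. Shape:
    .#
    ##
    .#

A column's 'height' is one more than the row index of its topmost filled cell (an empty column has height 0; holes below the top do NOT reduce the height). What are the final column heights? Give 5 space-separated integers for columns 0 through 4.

Drop 1: S rot1 at col 0 lands with bottom-row=0; cleared 0 line(s) (total 0); column heights now [3 2 0 0 0], max=3
Drop 2: S rot0 at col 0 lands with bottom-row=3; cleared 0 line(s) (total 0); column heights now [4 5 5 0 0], max=5
Drop 3: S rot2 at col 1 lands with bottom-row=5; cleared 0 line(s) (total 0); column heights now [4 6 7 7 0], max=7
Drop 4: O rot2 at col 3 lands with bottom-row=7; cleared 0 line(s) (total 0); column heights now [4 6 7 9 9], max=9
Drop 5: T rot3 at col 2 lands with bottom-row=9; cleared 0 line(s) (total 0); column heights now [4 6 11 12 9], max=12

Answer: 4 6 11 12 9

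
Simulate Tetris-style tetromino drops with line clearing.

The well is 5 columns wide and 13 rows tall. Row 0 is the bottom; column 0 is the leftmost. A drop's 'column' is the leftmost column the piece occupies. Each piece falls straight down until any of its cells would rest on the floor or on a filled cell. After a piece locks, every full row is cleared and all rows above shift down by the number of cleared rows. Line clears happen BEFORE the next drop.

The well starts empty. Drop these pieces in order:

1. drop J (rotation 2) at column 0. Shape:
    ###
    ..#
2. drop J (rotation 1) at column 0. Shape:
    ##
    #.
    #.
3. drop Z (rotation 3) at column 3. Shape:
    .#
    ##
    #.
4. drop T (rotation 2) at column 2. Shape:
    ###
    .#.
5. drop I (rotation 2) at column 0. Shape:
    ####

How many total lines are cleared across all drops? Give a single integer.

Answer: 1

Derivation:
Drop 1: J rot2 at col 0 lands with bottom-row=0; cleared 0 line(s) (total 0); column heights now [2 2 2 0 0], max=2
Drop 2: J rot1 at col 0 lands with bottom-row=2; cleared 0 line(s) (total 0); column heights now [5 5 2 0 0], max=5
Drop 3: Z rot3 at col 3 lands with bottom-row=0; cleared 1 line(s) (total 1); column heights now [4 4 1 1 2], max=4
Drop 4: T rot2 at col 2 lands with bottom-row=1; cleared 0 line(s) (total 1); column heights now [4 4 3 3 3], max=4
Drop 5: I rot2 at col 0 lands with bottom-row=4; cleared 0 line(s) (total 1); column heights now [5 5 5 5 3], max=5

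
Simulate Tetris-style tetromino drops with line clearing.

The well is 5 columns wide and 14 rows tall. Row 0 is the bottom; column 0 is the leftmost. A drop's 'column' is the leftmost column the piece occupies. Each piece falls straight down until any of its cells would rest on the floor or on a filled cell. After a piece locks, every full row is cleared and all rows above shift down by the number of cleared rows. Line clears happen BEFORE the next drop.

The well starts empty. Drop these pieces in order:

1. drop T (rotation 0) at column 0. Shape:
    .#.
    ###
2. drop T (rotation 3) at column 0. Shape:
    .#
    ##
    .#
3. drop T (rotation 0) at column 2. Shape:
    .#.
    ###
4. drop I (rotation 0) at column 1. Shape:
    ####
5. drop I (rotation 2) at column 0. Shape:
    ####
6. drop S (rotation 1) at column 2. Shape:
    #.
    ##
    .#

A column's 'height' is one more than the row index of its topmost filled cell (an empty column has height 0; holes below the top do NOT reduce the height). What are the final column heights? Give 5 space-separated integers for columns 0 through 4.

Drop 1: T rot0 at col 0 lands with bottom-row=0; cleared 0 line(s) (total 0); column heights now [1 2 1 0 0], max=2
Drop 2: T rot3 at col 0 lands with bottom-row=2; cleared 0 line(s) (total 0); column heights now [4 5 1 0 0], max=5
Drop 3: T rot0 at col 2 lands with bottom-row=1; cleared 0 line(s) (total 0); column heights now [4 5 2 3 2], max=5
Drop 4: I rot0 at col 1 lands with bottom-row=5; cleared 0 line(s) (total 0); column heights now [4 6 6 6 6], max=6
Drop 5: I rot2 at col 0 lands with bottom-row=6; cleared 0 line(s) (total 0); column heights now [7 7 7 7 6], max=7
Drop 6: S rot1 at col 2 lands with bottom-row=7; cleared 0 line(s) (total 0); column heights now [7 7 10 9 6], max=10

Answer: 7 7 10 9 6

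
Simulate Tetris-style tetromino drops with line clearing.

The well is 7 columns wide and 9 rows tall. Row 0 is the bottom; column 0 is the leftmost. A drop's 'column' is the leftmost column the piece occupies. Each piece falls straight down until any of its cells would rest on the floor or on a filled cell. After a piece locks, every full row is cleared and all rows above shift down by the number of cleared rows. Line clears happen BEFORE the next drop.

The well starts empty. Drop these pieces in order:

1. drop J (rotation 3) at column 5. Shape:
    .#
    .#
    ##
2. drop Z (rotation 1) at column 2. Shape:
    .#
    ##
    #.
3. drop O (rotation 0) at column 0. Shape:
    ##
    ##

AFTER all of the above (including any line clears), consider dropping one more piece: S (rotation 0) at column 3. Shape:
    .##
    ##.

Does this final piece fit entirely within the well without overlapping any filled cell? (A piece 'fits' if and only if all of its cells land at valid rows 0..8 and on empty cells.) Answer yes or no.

Answer: yes

Derivation:
Drop 1: J rot3 at col 5 lands with bottom-row=0; cleared 0 line(s) (total 0); column heights now [0 0 0 0 0 1 3], max=3
Drop 2: Z rot1 at col 2 lands with bottom-row=0; cleared 0 line(s) (total 0); column heights now [0 0 2 3 0 1 3], max=3
Drop 3: O rot0 at col 0 lands with bottom-row=0; cleared 0 line(s) (total 0); column heights now [2 2 2 3 0 1 3], max=3
Test piece S rot0 at col 3 (width 3): heights before test = [2 2 2 3 0 1 3]; fits = True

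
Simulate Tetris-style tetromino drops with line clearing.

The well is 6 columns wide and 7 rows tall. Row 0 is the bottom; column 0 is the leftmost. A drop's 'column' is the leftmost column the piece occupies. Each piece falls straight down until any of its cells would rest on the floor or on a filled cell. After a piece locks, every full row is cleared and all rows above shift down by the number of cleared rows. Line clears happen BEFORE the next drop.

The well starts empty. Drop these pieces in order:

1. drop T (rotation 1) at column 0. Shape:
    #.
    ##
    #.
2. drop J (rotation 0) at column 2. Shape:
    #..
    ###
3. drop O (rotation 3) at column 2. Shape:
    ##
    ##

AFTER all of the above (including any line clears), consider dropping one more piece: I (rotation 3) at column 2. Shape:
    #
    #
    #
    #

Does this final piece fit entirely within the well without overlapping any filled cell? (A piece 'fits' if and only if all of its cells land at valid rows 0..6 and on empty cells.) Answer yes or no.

Answer: no

Derivation:
Drop 1: T rot1 at col 0 lands with bottom-row=0; cleared 0 line(s) (total 0); column heights now [3 2 0 0 0 0], max=3
Drop 2: J rot0 at col 2 lands with bottom-row=0; cleared 0 line(s) (total 0); column heights now [3 2 2 1 1 0], max=3
Drop 3: O rot3 at col 2 lands with bottom-row=2; cleared 0 line(s) (total 0); column heights now [3 2 4 4 1 0], max=4
Test piece I rot3 at col 2 (width 1): heights before test = [3 2 4 4 1 0]; fits = False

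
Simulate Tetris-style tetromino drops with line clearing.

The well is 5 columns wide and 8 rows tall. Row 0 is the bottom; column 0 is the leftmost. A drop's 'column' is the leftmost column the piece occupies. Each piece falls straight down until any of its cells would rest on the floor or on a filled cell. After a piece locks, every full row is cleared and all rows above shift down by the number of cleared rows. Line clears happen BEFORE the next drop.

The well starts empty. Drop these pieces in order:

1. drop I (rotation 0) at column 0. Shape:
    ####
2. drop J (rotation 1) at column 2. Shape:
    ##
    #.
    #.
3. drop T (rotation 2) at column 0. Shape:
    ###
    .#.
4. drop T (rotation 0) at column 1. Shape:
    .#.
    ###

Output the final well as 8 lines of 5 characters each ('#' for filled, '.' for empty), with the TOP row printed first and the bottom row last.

Drop 1: I rot0 at col 0 lands with bottom-row=0; cleared 0 line(s) (total 0); column heights now [1 1 1 1 0], max=1
Drop 2: J rot1 at col 2 lands with bottom-row=1; cleared 0 line(s) (total 0); column heights now [1 1 4 4 0], max=4
Drop 3: T rot2 at col 0 lands with bottom-row=3; cleared 0 line(s) (total 0); column heights now [5 5 5 4 0], max=5
Drop 4: T rot0 at col 1 lands with bottom-row=5; cleared 0 line(s) (total 0); column heights now [5 6 7 6 0], max=7

Answer: .....
..#..
.###.
###..
.###.
..#..
..#..
####.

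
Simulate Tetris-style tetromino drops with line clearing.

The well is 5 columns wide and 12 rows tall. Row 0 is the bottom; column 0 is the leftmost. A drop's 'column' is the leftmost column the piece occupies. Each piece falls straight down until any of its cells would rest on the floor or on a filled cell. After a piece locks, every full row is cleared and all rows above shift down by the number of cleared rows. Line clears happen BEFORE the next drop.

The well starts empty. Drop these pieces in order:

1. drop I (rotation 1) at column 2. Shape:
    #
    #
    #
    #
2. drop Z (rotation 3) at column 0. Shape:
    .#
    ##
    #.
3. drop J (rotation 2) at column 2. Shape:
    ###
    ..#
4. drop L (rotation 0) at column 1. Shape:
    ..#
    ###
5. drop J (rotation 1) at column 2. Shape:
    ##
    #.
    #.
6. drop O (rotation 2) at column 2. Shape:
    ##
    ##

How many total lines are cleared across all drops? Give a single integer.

Answer: 0

Derivation:
Drop 1: I rot1 at col 2 lands with bottom-row=0; cleared 0 line(s) (total 0); column heights now [0 0 4 0 0], max=4
Drop 2: Z rot3 at col 0 lands with bottom-row=0; cleared 0 line(s) (total 0); column heights now [2 3 4 0 0], max=4
Drop 3: J rot2 at col 2 lands with bottom-row=3; cleared 0 line(s) (total 0); column heights now [2 3 5 5 5], max=5
Drop 4: L rot0 at col 1 lands with bottom-row=5; cleared 0 line(s) (total 0); column heights now [2 6 6 7 5], max=7
Drop 5: J rot1 at col 2 lands with bottom-row=6; cleared 0 line(s) (total 0); column heights now [2 6 9 9 5], max=9
Drop 6: O rot2 at col 2 lands with bottom-row=9; cleared 0 line(s) (total 0); column heights now [2 6 11 11 5], max=11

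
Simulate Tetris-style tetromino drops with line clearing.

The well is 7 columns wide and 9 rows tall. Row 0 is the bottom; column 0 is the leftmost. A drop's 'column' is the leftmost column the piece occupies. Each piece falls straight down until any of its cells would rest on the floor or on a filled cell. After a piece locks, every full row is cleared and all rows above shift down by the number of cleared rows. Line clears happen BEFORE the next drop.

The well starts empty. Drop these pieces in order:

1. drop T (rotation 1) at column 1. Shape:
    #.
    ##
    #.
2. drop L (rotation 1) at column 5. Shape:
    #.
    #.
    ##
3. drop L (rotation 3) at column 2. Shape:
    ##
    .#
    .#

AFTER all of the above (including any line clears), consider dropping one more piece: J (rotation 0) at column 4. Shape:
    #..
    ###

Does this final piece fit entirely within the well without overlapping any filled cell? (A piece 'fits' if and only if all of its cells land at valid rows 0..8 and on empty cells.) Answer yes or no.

Answer: yes

Derivation:
Drop 1: T rot1 at col 1 lands with bottom-row=0; cleared 0 line(s) (total 0); column heights now [0 3 2 0 0 0 0], max=3
Drop 2: L rot1 at col 5 lands with bottom-row=0; cleared 0 line(s) (total 0); column heights now [0 3 2 0 0 3 1], max=3
Drop 3: L rot3 at col 2 lands with bottom-row=0; cleared 0 line(s) (total 0); column heights now [0 3 3 3 0 3 1], max=3
Test piece J rot0 at col 4 (width 3): heights before test = [0 3 3 3 0 3 1]; fits = True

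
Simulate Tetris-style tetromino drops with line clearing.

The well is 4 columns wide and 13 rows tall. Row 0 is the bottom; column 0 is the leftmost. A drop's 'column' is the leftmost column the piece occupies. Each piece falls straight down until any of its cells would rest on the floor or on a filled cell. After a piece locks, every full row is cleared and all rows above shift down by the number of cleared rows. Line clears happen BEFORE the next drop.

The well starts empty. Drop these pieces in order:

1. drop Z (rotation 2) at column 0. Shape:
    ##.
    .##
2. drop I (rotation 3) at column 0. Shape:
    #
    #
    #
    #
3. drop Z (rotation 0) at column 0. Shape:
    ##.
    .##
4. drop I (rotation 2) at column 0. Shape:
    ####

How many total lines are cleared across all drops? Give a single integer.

Drop 1: Z rot2 at col 0 lands with bottom-row=0; cleared 0 line(s) (total 0); column heights now [2 2 1 0], max=2
Drop 2: I rot3 at col 0 lands with bottom-row=2; cleared 0 line(s) (total 0); column heights now [6 2 1 0], max=6
Drop 3: Z rot0 at col 0 lands with bottom-row=5; cleared 0 line(s) (total 0); column heights now [7 7 6 0], max=7
Drop 4: I rot2 at col 0 lands with bottom-row=7; cleared 1 line(s) (total 1); column heights now [7 7 6 0], max=7

Answer: 1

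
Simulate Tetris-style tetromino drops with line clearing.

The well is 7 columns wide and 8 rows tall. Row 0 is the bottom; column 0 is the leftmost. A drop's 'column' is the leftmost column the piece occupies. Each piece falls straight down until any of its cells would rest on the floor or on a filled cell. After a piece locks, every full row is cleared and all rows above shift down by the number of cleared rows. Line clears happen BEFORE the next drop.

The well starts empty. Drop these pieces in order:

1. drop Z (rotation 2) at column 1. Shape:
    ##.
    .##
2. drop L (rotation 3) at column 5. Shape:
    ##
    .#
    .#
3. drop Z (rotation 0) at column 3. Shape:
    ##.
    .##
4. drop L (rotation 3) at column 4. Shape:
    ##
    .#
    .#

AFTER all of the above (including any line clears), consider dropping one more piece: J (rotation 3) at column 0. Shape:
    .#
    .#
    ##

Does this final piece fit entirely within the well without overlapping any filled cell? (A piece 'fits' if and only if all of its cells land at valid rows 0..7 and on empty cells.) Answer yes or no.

Drop 1: Z rot2 at col 1 lands with bottom-row=0; cleared 0 line(s) (total 0); column heights now [0 2 2 1 0 0 0], max=2
Drop 2: L rot3 at col 5 lands with bottom-row=0; cleared 0 line(s) (total 0); column heights now [0 2 2 1 0 3 3], max=3
Drop 3: Z rot0 at col 3 lands with bottom-row=3; cleared 0 line(s) (total 0); column heights now [0 2 2 5 5 4 3], max=5
Drop 4: L rot3 at col 4 lands with bottom-row=4; cleared 0 line(s) (total 0); column heights now [0 2 2 5 7 7 3], max=7
Test piece J rot3 at col 0 (width 2): heights before test = [0 2 2 5 7 7 3]; fits = True

Answer: yes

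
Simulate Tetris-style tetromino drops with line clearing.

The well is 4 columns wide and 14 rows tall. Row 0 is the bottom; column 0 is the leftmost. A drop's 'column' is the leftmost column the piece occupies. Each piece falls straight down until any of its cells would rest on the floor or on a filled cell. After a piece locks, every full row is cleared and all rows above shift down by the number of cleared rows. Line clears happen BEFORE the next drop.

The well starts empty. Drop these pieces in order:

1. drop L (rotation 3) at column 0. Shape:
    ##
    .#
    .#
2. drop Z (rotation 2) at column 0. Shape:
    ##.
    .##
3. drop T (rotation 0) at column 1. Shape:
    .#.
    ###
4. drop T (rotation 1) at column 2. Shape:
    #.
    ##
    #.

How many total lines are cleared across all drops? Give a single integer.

Drop 1: L rot3 at col 0 lands with bottom-row=0; cleared 0 line(s) (total 0); column heights now [3 3 0 0], max=3
Drop 2: Z rot2 at col 0 lands with bottom-row=3; cleared 0 line(s) (total 0); column heights now [5 5 4 0], max=5
Drop 3: T rot0 at col 1 lands with bottom-row=5; cleared 0 line(s) (total 0); column heights now [5 6 7 6], max=7
Drop 4: T rot1 at col 2 lands with bottom-row=7; cleared 0 line(s) (total 0); column heights now [5 6 10 9], max=10

Answer: 0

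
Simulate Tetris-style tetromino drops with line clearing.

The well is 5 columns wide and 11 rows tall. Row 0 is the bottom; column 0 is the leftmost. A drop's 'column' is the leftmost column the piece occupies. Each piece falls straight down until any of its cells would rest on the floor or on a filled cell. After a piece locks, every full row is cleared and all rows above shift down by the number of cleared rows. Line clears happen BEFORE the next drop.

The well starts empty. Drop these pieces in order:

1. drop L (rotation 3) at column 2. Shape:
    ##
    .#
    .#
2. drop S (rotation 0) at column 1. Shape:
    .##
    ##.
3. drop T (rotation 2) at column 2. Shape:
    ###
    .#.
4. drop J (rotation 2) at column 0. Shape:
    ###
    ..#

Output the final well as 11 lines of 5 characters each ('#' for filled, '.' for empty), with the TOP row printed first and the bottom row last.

Drop 1: L rot3 at col 2 lands with bottom-row=0; cleared 0 line(s) (total 0); column heights now [0 0 3 3 0], max=3
Drop 2: S rot0 at col 1 lands with bottom-row=3; cleared 0 line(s) (total 0); column heights now [0 4 5 5 0], max=5
Drop 3: T rot2 at col 2 lands with bottom-row=5; cleared 0 line(s) (total 0); column heights now [0 4 7 7 7], max=7
Drop 4: J rot2 at col 0 lands with bottom-row=7; cleared 0 line(s) (total 0); column heights now [9 9 9 7 7], max=9

Answer: .....
.....
###..
..#..
..###
...#.
..##.
.##..
..##.
...#.
...#.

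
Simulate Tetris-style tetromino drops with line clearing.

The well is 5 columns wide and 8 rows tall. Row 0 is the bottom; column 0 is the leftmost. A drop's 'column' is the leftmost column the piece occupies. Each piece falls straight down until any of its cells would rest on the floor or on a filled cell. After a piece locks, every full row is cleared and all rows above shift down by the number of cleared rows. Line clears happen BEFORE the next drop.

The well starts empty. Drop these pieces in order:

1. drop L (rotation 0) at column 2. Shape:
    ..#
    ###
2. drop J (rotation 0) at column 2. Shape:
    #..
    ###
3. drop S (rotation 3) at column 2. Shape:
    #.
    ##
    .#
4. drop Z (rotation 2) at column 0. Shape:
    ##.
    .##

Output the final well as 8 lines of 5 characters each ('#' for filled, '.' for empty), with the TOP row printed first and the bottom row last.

Answer: ##...
.##..
..#..
..##.
..##.
..###
....#
..###

Derivation:
Drop 1: L rot0 at col 2 lands with bottom-row=0; cleared 0 line(s) (total 0); column heights now [0 0 1 1 2], max=2
Drop 2: J rot0 at col 2 lands with bottom-row=2; cleared 0 line(s) (total 0); column heights now [0 0 4 3 3], max=4
Drop 3: S rot3 at col 2 lands with bottom-row=3; cleared 0 line(s) (total 0); column heights now [0 0 6 5 3], max=6
Drop 4: Z rot2 at col 0 lands with bottom-row=6; cleared 0 line(s) (total 0); column heights now [8 8 7 5 3], max=8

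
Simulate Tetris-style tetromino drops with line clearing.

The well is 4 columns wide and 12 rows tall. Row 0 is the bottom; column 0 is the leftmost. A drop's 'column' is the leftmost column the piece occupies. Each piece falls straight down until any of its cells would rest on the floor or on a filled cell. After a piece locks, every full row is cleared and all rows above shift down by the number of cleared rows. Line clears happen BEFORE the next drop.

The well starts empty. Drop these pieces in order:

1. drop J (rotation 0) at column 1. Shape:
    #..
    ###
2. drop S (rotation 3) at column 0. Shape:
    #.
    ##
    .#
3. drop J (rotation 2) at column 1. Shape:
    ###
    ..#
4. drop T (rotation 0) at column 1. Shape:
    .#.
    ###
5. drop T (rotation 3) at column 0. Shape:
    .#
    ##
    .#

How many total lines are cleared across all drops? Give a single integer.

Drop 1: J rot0 at col 1 lands with bottom-row=0; cleared 0 line(s) (total 0); column heights now [0 2 1 1], max=2
Drop 2: S rot3 at col 0 lands with bottom-row=2; cleared 0 line(s) (total 0); column heights now [5 4 1 1], max=5
Drop 3: J rot2 at col 1 lands with bottom-row=3; cleared 1 line(s) (total 1); column heights now [4 4 1 4], max=4
Drop 4: T rot0 at col 1 lands with bottom-row=4; cleared 0 line(s) (total 1); column heights now [4 5 6 5], max=6
Drop 5: T rot3 at col 0 lands with bottom-row=5; cleared 0 line(s) (total 1); column heights now [7 8 6 5], max=8

Answer: 1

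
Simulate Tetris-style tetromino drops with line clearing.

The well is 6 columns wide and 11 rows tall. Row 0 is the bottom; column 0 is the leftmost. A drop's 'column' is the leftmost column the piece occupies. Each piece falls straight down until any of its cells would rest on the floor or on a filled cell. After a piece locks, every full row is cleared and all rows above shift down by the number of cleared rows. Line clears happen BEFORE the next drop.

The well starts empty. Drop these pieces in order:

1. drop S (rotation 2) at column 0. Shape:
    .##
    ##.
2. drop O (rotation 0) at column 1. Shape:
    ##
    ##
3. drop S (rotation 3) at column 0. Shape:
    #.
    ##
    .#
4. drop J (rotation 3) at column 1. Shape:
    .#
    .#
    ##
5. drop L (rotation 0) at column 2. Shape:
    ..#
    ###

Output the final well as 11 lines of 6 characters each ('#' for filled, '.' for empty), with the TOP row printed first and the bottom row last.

Drop 1: S rot2 at col 0 lands with bottom-row=0; cleared 0 line(s) (total 0); column heights now [1 2 2 0 0 0], max=2
Drop 2: O rot0 at col 1 lands with bottom-row=2; cleared 0 line(s) (total 0); column heights now [1 4 4 0 0 0], max=4
Drop 3: S rot3 at col 0 lands with bottom-row=4; cleared 0 line(s) (total 0); column heights now [7 6 4 0 0 0], max=7
Drop 4: J rot3 at col 1 lands with bottom-row=6; cleared 0 line(s) (total 0); column heights now [7 7 9 0 0 0], max=9
Drop 5: L rot0 at col 2 lands with bottom-row=9; cleared 0 line(s) (total 0); column heights now [7 7 10 10 11 0], max=11

Answer: ....#.
..###.
..#...
..#...
###...
##....
.#....
.##...
.##...
.##...
##....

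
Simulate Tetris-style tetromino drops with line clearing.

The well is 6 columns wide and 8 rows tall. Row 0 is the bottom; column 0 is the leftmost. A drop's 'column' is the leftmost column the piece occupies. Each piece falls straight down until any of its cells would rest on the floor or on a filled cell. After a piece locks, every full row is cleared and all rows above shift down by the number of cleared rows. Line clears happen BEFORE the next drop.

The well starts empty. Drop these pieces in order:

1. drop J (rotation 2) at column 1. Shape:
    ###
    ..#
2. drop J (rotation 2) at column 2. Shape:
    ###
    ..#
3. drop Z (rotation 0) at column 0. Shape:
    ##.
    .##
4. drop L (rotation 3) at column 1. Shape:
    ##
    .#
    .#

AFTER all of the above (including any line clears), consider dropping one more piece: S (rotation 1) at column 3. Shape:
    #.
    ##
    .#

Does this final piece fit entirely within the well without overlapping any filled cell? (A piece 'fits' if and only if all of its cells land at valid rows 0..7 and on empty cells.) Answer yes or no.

Answer: yes

Derivation:
Drop 1: J rot2 at col 1 lands with bottom-row=0; cleared 0 line(s) (total 0); column heights now [0 2 2 2 0 0], max=2
Drop 2: J rot2 at col 2 lands with bottom-row=1; cleared 0 line(s) (total 0); column heights now [0 2 3 3 3 0], max=3
Drop 3: Z rot0 at col 0 lands with bottom-row=3; cleared 0 line(s) (total 0); column heights now [5 5 4 3 3 0], max=5
Drop 4: L rot3 at col 1 lands with bottom-row=4; cleared 0 line(s) (total 0); column heights now [5 7 7 3 3 0], max=7
Test piece S rot1 at col 3 (width 2): heights before test = [5 7 7 3 3 0]; fits = True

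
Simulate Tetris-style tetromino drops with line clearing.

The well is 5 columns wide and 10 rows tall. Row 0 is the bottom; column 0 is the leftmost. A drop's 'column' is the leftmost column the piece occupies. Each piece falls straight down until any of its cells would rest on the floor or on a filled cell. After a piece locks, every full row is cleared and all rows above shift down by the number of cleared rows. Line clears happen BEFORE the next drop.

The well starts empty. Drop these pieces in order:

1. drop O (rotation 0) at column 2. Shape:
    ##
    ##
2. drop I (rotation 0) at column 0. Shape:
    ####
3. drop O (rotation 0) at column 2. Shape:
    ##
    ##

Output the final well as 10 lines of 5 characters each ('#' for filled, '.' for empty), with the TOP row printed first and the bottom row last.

Answer: .....
.....
.....
.....
.....
..##.
..##.
####.
..##.
..##.

Derivation:
Drop 1: O rot0 at col 2 lands with bottom-row=0; cleared 0 line(s) (total 0); column heights now [0 0 2 2 0], max=2
Drop 2: I rot0 at col 0 lands with bottom-row=2; cleared 0 line(s) (total 0); column heights now [3 3 3 3 0], max=3
Drop 3: O rot0 at col 2 lands with bottom-row=3; cleared 0 line(s) (total 0); column heights now [3 3 5 5 0], max=5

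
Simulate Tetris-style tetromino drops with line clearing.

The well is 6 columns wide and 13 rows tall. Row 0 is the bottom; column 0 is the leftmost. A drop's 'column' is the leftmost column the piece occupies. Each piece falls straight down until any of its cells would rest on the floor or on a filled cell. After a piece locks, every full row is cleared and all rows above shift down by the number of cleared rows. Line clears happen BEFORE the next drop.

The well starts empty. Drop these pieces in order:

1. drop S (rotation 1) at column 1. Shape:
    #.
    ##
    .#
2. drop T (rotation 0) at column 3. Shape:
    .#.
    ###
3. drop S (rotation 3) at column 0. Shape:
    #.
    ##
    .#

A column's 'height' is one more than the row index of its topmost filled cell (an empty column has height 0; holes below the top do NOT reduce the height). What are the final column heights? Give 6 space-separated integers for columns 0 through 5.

Answer: 6 5 2 1 2 1

Derivation:
Drop 1: S rot1 at col 1 lands with bottom-row=0; cleared 0 line(s) (total 0); column heights now [0 3 2 0 0 0], max=3
Drop 2: T rot0 at col 3 lands with bottom-row=0; cleared 0 line(s) (total 0); column heights now [0 3 2 1 2 1], max=3
Drop 3: S rot3 at col 0 lands with bottom-row=3; cleared 0 line(s) (total 0); column heights now [6 5 2 1 2 1], max=6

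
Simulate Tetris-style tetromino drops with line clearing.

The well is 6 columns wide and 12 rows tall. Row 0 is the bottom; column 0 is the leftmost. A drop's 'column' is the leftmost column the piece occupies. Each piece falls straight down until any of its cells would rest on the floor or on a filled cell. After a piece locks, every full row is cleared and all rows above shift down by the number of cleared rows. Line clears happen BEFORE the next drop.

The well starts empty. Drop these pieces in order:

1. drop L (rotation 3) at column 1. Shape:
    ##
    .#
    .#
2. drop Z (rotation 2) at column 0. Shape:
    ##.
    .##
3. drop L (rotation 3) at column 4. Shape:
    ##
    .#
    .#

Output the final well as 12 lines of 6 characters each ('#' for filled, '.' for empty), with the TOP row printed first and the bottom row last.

Answer: ......
......
......
......
......
......
......
##....
.##...
.##.##
..#..#
..#..#

Derivation:
Drop 1: L rot3 at col 1 lands with bottom-row=0; cleared 0 line(s) (total 0); column heights now [0 3 3 0 0 0], max=3
Drop 2: Z rot2 at col 0 lands with bottom-row=3; cleared 0 line(s) (total 0); column heights now [5 5 4 0 0 0], max=5
Drop 3: L rot3 at col 4 lands with bottom-row=0; cleared 0 line(s) (total 0); column heights now [5 5 4 0 3 3], max=5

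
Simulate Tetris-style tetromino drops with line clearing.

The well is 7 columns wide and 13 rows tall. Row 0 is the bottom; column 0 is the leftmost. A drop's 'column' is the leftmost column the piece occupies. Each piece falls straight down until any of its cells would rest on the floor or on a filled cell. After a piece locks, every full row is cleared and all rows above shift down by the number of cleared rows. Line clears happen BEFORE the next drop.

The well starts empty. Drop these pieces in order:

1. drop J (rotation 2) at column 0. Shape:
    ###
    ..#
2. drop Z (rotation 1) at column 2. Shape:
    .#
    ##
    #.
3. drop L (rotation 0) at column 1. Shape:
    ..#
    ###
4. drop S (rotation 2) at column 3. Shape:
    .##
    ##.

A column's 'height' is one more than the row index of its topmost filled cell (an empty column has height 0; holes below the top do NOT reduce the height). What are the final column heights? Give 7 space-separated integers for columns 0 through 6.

Drop 1: J rot2 at col 0 lands with bottom-row=0; cleared 0 line(s) (total 0); column heights now [2 2 2 0 0 0 0], max=2
Drop 2: Z rot1 at col 2 lands with bottom-row=2; cleared 0 line(s) (total 0); column heights now [2 2 4 5 0 0 0], max=5
Drop 3: L rot0 at col 1 lands with bottom-row=5; cleared 0 line(s) (total 0); column heights now [2 6 6 7 0 0 0], max=7
Drop 4: S rot2 at col 3 lands with bottom-row=7; cleared 0 line(s) (total 0); column heights now [2 6 6 8 9 9 0], max=9

Answer: 2 6 6 8 9 9 0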